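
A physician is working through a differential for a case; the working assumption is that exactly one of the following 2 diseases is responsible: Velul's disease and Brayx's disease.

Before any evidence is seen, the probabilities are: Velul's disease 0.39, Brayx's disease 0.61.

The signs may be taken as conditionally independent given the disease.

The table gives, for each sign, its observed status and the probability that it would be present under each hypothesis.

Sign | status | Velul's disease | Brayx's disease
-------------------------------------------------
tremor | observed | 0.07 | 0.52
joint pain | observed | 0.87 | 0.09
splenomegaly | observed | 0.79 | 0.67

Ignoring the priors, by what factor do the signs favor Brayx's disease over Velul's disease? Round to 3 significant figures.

0.652

Joint likelihood of the sign pattern under each hypothesis:
  Brayx's disease: 0.52 × 0.09 × 0.67 = 0.031356
  Velul's disease: 0.07 × 0.87 × 0.79 = 0.048111
Bayes factor = 0.031356 / 0.048111 ≈ 0.652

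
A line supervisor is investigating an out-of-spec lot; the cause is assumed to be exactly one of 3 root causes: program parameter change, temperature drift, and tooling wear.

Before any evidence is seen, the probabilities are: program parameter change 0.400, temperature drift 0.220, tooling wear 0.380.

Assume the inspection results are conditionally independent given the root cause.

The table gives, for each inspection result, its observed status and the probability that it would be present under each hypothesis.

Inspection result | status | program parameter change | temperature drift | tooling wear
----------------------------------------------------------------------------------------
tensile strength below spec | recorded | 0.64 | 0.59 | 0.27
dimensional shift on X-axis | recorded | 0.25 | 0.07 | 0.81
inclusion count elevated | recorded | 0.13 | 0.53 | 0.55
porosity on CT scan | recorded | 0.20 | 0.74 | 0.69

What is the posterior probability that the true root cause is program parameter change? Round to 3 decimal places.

0.045

For each hypothesis, the unnormalized posterior weight is prior × product of the inspection result likelihoods:
  program parameter change: 0.400 × 0.64 × 0.25 × 0.13 × 0.20 = 0.001664
  temperature drift: 0.220 × 0.59 × 0.07 × 0.53 × 0.74 = 0.0035635
  tooling wear: 0.380 × 0.27 × 0.81 × 0.55 × 0.69 = 0.031539
The unnormalized weights sum to 0.036766.
P(program parameter change | evidence) = 0.001664 / 0.036766 ≈ 0.045.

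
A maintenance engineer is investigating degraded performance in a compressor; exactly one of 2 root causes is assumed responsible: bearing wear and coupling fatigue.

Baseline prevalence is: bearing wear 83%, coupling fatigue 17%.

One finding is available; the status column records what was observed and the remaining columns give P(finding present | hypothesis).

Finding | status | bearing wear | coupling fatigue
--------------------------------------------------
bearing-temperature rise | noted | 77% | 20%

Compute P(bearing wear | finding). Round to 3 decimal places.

0.949

By Bayes' rule, the unnormalized weight for each hypothesis is prior × likelihood:
  bearing wear: 0.83 × 0.77 = 0.6391
  coupling fatigue: 0.17 × 0.20 = 0.034
Normalizing constant Z = 0.6391 + 0.034 = 0.6731.
P(bearing wear | evidence) = 0.6391 / 0.6731 ≈ 0.949.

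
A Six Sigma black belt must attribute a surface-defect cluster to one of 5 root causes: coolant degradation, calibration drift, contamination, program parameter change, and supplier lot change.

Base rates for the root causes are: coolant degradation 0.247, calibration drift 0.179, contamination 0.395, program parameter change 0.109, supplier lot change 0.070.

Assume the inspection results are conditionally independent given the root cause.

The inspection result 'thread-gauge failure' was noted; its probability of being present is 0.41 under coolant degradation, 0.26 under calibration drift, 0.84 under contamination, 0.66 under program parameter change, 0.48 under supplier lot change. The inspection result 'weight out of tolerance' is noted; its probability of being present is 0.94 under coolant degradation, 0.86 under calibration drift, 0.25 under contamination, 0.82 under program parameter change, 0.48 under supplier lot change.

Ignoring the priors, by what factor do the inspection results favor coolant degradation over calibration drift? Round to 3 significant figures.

1.72

Take the product of per-inspection result likelihoods under each hypothesis, then divide.
  coolant degradation: 0.41 × 0.94 = 0.3854
  calibration drift: 0.26 × 0.86 = 0.2236
Bayes factor = 0.3854 / 0.2236 ≈ 1.72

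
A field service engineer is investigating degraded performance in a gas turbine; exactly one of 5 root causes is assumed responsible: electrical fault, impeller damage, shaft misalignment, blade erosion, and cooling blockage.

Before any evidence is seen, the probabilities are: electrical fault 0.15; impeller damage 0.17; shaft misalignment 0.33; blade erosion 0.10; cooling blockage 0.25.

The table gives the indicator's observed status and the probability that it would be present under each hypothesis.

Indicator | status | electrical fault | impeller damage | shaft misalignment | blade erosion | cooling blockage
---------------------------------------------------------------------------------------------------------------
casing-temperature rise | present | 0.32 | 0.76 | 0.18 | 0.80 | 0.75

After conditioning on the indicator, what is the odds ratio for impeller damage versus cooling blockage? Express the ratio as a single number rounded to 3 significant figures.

Posterior odds equal prior odds times the likelihood ratio; only the two competing hypotheses matter.
  impeller damage: 0.17 × 0.76 = 0.1292
  cooling blockage: 0.25 × 0.75 = 0.1875
Odds(impeller damage : cooling blockage) = 0.1292 / 0.1875 ≈ 0.689.

0.689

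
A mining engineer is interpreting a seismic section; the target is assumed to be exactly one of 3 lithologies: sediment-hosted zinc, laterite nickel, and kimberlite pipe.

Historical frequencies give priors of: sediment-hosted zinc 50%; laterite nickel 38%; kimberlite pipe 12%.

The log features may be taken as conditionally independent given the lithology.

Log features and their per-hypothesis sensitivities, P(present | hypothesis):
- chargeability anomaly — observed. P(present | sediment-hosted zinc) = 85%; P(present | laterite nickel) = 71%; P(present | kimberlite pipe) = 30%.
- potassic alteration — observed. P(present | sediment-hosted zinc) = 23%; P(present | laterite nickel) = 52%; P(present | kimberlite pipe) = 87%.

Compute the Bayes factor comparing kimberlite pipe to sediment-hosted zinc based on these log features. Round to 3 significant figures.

1.34

Joint likelihood of the log feature pattern under each hypothesis:
  kimberlite pipe: 0.30 × 0.87 = 0.261
  sediment-hosted zinc: 0.85 × 0.23 = 0.1955
Bayes factor = 0.261 / 0.1955 ≈ 1.34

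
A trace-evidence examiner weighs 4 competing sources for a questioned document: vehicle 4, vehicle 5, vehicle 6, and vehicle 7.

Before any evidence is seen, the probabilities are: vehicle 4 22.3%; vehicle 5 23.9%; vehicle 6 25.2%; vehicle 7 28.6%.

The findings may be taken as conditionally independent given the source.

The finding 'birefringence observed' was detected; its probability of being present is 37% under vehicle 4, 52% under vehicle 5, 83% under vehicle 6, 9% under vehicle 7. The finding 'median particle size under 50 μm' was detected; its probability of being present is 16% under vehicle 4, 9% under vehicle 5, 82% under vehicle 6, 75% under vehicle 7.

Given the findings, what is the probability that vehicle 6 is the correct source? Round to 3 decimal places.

Multiply each prior by the joint likelihood of the evidence pattern:
  vehicle 4: 0.223 × 0.37 × 0.16 = 0.013202
  vehicle 5: 0.239 × 0.52 × 0.09 = 0.011185
  vehicle 6: 0.252 × 0.83 × 0.82 = 0.17151
  vehicle 7: 0.286 × 0.09 × 0.75 = 0.019305
Normalizing constant Z = 0.013202 + 0.011185 + 0.17151 + 0.019305 = 0.2152.
P(vehicle 6 | evidence) = 0.17151 / 0.2152 ≈ 0.797.

0.797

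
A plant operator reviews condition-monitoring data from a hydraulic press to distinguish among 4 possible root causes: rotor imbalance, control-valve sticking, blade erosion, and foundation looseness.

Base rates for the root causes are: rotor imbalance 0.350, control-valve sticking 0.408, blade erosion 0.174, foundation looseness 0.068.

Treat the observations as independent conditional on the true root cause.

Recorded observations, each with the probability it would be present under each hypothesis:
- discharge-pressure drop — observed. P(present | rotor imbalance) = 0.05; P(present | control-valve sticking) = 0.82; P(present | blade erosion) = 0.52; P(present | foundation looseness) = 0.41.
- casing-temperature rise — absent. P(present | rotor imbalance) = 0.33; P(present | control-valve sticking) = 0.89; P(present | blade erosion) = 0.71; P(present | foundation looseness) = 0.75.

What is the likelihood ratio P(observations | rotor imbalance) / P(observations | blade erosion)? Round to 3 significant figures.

0.222

The Bayes factor is the ratio of the joint likelihoods of the evidence pattern under the two hypotheses (using 1 − P(present | H) for each absent observation).
  rotor imbalance: 0.05 × (1 − 0.33) = 0.0335
  blade erosion: 0.52 × (1 − 0.71) = 0.1508
Bayes factor = 0.0335 / 0.1508 ≈ 0.222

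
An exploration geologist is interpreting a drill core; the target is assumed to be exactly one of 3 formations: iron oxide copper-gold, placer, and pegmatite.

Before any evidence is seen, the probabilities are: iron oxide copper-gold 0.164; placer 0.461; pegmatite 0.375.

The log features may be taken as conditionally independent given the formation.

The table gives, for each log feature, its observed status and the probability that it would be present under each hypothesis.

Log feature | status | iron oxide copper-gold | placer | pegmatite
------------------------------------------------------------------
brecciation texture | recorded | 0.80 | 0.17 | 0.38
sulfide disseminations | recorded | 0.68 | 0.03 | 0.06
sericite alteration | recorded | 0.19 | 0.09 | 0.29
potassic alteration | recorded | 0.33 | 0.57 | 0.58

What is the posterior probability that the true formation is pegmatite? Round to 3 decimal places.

For each hypothesis, the unnormalized posterior weight is prior × product of the log feature likelihoods:
  iron oxide copper-gold: 0.164 × 0.80 × 0.68 × 0.19 × 0.33 = 0.0055938
  placer: 0.461 × 0.17 × 0.03 × 0.09 × 0.57 = 0.00012061
  pegmatite: 0.375 × 0.38 × 0.06 × 0.29 × 0.58 = 0.0014381
Marginal likelihood of the evidence = 0.0071526.
P(pegmatite | evidence) = 0.0014381 / 0.0071526 ≈ 0.201.

0.201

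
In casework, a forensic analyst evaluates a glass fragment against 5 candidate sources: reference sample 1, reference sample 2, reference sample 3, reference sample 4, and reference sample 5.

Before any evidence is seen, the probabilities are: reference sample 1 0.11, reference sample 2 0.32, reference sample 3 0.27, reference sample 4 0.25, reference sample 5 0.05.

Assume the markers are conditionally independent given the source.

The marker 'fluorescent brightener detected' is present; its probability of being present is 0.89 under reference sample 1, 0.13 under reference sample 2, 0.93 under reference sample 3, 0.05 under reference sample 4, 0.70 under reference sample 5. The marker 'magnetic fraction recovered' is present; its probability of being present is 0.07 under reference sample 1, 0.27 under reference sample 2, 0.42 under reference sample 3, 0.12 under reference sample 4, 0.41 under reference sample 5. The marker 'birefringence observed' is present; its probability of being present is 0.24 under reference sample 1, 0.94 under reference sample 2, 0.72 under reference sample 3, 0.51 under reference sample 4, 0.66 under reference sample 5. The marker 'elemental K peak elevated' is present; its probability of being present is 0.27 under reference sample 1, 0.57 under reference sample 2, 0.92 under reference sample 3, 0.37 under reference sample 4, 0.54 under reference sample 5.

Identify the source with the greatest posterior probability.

By Bayes' rule with conditional independence, the unnormalized weight for each hypothesis is prior × ∏ likelihoods:
  reference sample 1: 0.11 × 0.89 × 0.07 × 0.24 × 0.27 = 0.00044407
  reference sample 2: 0.32 × 0.13 × 0.27 × 0.94 × 0.57 = 0.0060181
  reference sample 3: 0.27 × 0.93 × 0.42 × 0.72 × 0.92 = 0.069858
  reference sample 4: 0.25 × 0.05 × 0.12 × 0.51 × 0.37 = 0.00028305
  reference sample 5: 0.05 × 0.70 × 0.41 × 0.66 × 0.54 = 0.0051143
The unnormalized weights sum to 0.081718.
P(reference sample 1 | evidence) ≈ 0.00044407 / 0.081718 ≈ 0.005
P(reference sample 2 | evidence) ≈ 0.0060181 / 0.081718 ≈ 0.074
P(reference sample 3 | evidence) ≈ 0.069858 / 0.081718 ≈ 0.855
P(reference sample 4 | evidence) ≈ 0.00028305 / 0.081718 ≈ 0.003
P(reference sample 5 | evidence) ≈ 0.0051143 / 0.081718 ≈ 0.063
The largest is 0.855, so reference sample 3 is most probable.

reference sample 3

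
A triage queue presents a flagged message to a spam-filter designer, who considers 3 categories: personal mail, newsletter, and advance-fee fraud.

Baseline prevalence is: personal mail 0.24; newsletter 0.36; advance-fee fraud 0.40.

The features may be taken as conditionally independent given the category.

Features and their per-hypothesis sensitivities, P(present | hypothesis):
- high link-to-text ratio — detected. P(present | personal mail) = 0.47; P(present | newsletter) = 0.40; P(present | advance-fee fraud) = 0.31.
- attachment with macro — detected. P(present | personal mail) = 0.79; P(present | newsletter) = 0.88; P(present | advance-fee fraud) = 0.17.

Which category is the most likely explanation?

newsletter

For each hypothesis, the unnormalized posterior weight is prior × product of the feature likelihoods:
  personal mail: 0.24 × 0.47 × 0.79 = 0.089112
  newsletter: 0.36 × 0.40 × 0.88 = 0.12672
  advance-fee fraud: 0.40 × 0.31 × 0.17 = 0.02108
Marginal likelihood of the evidence = 0.23691.
P(personal mail | evidence) ≈ 0.089112 / 0.23691 ≈ 0.376
P(newsletter | evidence) ≈ 0.12672 / 0.23691 ≈ 0.535
P(advance-fee fraud | evidence) ≈ 0.02108 / 0.23691 ≈ 0.089
The largest is 0.535, so newsletter is most probable.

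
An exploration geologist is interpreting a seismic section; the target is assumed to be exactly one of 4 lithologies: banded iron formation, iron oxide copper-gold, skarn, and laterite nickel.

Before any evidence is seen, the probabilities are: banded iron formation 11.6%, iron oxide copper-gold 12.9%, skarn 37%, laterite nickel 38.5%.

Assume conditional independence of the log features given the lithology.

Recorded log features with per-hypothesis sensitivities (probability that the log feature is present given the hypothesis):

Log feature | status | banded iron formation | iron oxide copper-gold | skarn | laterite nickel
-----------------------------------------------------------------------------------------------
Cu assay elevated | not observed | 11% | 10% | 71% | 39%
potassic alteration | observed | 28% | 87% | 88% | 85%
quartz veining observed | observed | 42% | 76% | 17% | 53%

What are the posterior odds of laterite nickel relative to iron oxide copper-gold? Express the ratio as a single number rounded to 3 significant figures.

1.38

Posterior odds equal prior odds times the likelihood ratio; only the two competing hypotheses matter (using 1 − P(present | H) for each absent log feature).
  laterite nickel: 0.385 × (1 − 0.39) × 0.85 × 0.53 = 0.1058
  iron oxide copper-gold: 0.129 × (1 − 0.10) × 0.87 × 0.76 = 0.076765
Posterior odds = 0.1058 / 0.076765 ≈ 1.38.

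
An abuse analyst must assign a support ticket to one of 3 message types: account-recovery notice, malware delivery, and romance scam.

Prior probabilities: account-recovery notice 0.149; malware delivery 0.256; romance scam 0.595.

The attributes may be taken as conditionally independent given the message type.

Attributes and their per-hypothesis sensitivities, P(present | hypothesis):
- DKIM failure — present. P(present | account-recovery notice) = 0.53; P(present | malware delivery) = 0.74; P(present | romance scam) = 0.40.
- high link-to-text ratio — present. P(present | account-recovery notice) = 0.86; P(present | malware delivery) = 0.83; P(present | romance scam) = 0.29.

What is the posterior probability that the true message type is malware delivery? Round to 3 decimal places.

0.535

For each hypothesis, the unnormalized posterior weight is prior × product of the attribute likelihoods:
  account-recovery notice: 0.149 × 0.53 × 0.86 = 0.067914
  malware delivery: 0.256 × 0.74 × 0.83 = 0.15724
  romance scam: 0.595 × 0.40 × 0.29 = 0.06902
The unnormalized weights sum to 0.29417.
P(malware delivery | evidence) = 0.15724 / 0.29417 ≈ 0.535.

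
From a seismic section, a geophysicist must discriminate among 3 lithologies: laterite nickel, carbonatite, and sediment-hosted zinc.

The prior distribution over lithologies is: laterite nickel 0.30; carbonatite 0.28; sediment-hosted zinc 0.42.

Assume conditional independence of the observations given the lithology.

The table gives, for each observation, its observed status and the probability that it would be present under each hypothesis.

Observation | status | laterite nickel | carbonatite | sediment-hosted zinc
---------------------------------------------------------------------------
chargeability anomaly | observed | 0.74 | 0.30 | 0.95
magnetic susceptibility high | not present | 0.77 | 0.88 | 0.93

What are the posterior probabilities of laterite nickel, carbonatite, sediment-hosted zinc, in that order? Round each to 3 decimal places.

By Bayes' rule with conditional independence, the unnormalized weight for each hypothesis is prior × ∏ likelihoods (using 1 − P(present | H) for each absent observation):
  laterite nickel: 0.30 × 0.74 × (1 − 0.77) = 0.05106
  carbonatite: 0.28 × 0.30 × (1 − 0.88) = 0.01008
  sediment-hosted zinc: 0.42 × 0.95 × (1 − 0.93) = 0.02793
Marginal likelihood of the evidence = 0.08907.
P(laterite nickel | evidence) = 0.05106 / 0.08907 ≈ 0.573
P(carbonatite | evidence) = 0.01008 / 0.08907 ≈ 0.113
P(sediment-hosted zinc | evidence) = 0.02793 / 0.08907 ≈ 0.314

0.573, 0.113, 0.314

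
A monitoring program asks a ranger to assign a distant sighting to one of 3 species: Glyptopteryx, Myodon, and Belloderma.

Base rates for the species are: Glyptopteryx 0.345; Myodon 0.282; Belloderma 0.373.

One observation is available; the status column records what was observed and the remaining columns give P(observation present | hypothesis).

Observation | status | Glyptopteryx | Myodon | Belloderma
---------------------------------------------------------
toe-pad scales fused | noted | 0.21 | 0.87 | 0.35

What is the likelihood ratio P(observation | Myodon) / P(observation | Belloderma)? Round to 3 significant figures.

The Bayes factor is the ratio of the two likelihoods.
  Myodon: 0.87
  Belloderma: 0.35
Bayes factor = 0.87 / 0.35 ≈ 2.49

2.49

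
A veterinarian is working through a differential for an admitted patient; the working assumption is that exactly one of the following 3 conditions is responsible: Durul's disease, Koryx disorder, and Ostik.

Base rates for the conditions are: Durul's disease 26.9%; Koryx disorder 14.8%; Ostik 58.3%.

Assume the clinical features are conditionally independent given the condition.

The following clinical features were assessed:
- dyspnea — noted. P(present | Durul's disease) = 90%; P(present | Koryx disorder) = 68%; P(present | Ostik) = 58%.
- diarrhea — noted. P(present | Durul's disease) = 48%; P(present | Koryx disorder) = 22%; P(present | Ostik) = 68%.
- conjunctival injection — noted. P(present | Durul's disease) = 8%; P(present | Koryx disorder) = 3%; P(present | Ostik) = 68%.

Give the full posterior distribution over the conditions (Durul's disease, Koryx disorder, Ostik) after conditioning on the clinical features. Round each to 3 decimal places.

By Bayes' rule with conditional independence, the unnormalized weight for each hypothesis is prior × ∏ likelihoods:
  Durul's disease: 0.269 × 0.90 × 0.48 × 0.08 = 0.0092966
  Koryx disorder: 0.148 × 0.68 × 0.22 × 0.03 = 0.00066422
  Ostik: 0.583 × 0.58 × 0.68 × 0.68 = 0.15636
The unnormalized weights sum to 0.16632.
P(Durul's disease | evidence) = 0.0092966 / 0.16632 ≈ 0.056
P(Koryx disorder | evidence) = 0.00066422 / 0.16632 ≈ 0.004
P(Ostik | evidence) = 0.15636 / 0.16632 ≈ 0.940

0.056, 0.004, 0.940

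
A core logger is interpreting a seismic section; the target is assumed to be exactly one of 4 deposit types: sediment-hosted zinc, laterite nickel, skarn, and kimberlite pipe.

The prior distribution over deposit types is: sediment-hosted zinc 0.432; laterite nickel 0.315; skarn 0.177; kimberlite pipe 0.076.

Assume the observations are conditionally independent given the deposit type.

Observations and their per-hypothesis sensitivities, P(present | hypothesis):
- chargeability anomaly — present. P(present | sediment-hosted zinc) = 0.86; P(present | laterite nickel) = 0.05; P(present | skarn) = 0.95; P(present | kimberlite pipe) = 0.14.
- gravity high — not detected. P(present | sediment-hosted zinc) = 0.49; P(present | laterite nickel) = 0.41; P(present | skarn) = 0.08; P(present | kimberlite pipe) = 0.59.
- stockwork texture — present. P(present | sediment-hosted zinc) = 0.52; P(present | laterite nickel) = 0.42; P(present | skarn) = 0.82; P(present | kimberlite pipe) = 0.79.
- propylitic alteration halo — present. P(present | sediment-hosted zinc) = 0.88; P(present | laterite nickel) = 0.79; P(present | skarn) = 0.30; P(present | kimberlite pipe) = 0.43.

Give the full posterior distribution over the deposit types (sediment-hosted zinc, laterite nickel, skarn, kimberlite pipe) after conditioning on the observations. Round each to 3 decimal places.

0.670, 0.024, 0.294, 0.011

Multiply each prior by the joint likelihood of the evidence pattern (using 1 − P(present | H) for each absent observation):
  sediment-hosted zinc: 0.432 × 0.86 × (1 − 0.49) × 0.52 × 0.88 = 0.086704
  laterite nickel: 0.315 × 0.05 × (1 − 0.41) × 0.42 × 0.79 = 0.0030833
  skarn: 0.177 × 0.95 × (1 − 0.08) × 0.82 × 0.30 = 0.038056
  kimberlite pipe: 0.076 × 0.14 × (1 − 0.59) × 0.79 × 0.43 = 0.0014819
Normalizing constant Z = 0.086704 + 0.0030833 + 0.038056 + 0.0014819 = 0.12932.
P(sediment-hosted zinc | evidence) = 0.086704 / 0.12932 ≈ 0.670
P(laterite nickel | evidence) = 0.0030833 / 0.12932 ≈ 0.024
P(skarn | evidence) = 0.038056 / 0.12932 ≈ 0.294
P(kimberlite pipe | evidence) = 0.0014819 / 0.12932 ≈ 0.011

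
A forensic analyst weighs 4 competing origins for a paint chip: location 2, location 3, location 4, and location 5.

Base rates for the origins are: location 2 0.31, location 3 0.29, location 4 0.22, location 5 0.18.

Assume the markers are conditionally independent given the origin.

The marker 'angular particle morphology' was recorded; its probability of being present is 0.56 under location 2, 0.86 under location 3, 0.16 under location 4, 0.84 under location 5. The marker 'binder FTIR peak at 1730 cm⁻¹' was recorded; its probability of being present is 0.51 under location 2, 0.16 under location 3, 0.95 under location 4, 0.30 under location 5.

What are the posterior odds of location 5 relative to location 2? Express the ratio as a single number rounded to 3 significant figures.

Posterior odds equal prior odds times the likelihood ratio; only the two competing hypotheses matter.
  location 5: 0.18 × 0.84 × 0.30 = 0.04536
  location 2: 0.31 × 0.56 × 0.51 = 0.088536
Posterior odds = 0.04536 / 0.088536 ≈ 0.512.

0.512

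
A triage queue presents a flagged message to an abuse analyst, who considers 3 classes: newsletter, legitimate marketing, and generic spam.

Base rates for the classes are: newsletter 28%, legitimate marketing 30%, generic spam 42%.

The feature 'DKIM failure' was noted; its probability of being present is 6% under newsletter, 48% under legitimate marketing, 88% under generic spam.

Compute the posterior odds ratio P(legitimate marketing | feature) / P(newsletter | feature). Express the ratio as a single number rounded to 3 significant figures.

8.57

Posterior odds equal prior odds times the likelihood ratio; only the two competing hypotheses matter.
  legitimate marketing: 0.30 × 0.48 = 0.144
  newsletter: 0.28 × 0.06 = 0.0168
Odds(legitimate marketing : newsletter) = 0.144 / 0.0168 ≈ 8.57.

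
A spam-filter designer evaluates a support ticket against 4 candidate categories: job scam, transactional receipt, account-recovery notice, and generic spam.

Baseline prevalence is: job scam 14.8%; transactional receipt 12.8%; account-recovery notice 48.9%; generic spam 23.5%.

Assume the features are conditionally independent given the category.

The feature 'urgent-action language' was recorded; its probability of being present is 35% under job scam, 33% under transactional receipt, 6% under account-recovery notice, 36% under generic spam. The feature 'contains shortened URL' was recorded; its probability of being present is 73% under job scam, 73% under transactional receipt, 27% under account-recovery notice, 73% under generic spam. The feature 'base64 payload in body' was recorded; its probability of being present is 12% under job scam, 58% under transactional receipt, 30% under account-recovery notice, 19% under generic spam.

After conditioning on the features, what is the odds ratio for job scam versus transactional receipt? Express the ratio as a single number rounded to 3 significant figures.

0.254

Unnormalized posterior weight (prior times the feature likelihoods) for each of the two hypotheses:
  job scam: 0.148 × 0.35 × 0.73 × 0.12 = 0.0045377
  transactional receipt: 0.128 × 0.33 × 0.73 × 0.58 = 0.017884
Posterior odds = 0.0045377 / 0.017884 ≈ 0.254.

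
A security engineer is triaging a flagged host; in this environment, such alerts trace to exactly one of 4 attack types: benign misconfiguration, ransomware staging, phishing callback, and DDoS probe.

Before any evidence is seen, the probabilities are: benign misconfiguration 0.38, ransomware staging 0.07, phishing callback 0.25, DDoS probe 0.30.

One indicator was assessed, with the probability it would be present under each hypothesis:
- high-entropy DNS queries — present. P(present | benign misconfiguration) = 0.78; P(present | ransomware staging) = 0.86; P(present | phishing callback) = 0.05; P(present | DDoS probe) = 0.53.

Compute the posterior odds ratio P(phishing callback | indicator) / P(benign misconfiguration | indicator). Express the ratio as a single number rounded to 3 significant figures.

Posterior odds equal prior odds times the likelihood ratio; only the two competing hypotheses matter.
  phishing callback: 0.25 × 0.05 = 0.0125
  benign misconfiguration: 0.38 × 0.78 = 0.2964
Odds(phishing callback : benign misconfiguration) = 0.0125 / 0.2964 ≈ 0.0422.

0.0422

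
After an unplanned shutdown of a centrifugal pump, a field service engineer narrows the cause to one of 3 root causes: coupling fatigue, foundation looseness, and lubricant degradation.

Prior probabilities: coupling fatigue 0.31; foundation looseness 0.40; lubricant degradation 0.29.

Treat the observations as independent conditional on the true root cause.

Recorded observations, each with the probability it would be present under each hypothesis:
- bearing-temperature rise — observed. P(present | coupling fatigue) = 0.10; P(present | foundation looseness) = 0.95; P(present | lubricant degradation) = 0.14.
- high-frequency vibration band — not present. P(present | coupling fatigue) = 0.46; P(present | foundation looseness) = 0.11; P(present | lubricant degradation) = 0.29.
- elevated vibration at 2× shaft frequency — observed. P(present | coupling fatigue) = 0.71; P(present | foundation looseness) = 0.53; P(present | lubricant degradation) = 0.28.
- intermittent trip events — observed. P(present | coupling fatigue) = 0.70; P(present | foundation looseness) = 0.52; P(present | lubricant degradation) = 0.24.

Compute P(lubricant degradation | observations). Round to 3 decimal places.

0.019

For each hypothesis, the unnormalized posterior weight is prior × product of the observation likelihoods (using 1 − P(present | H) for each absent observation):
  coupling fatigue: 0.31 × 0.10 × (1 − 0.46) × 0.71 × 0.70 = 0.0083198
  foundation looseness: 0.40 × 0.95 × (1 − 0.11) × 0.53 × 0.52 = 0.093208
  lubricant degradation: 0.29 × 0.14 × (1 − 0.29) × 0.28 × 0.24 = 0.0019371
Normalizing constant Z = 0.0083198 + 0.093208 + 0.0019371 = 0.10346.
P(lubricant degradation | evidence) = 0.0019371 / 0.10346 ≈ 0.019.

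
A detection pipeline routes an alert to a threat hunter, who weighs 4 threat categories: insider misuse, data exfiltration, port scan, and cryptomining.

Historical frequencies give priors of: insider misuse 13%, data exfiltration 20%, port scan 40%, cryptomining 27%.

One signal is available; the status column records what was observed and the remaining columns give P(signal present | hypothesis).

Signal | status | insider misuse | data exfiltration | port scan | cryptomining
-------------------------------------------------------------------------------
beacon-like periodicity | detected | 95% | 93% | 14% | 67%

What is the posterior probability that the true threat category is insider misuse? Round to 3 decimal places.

0.226

Multiply each prior by the likelihood of the signal:
  insider misuse: 0.13 × 0.95 = 0.1235
  data exfiltration: 0.20 × 0.93 = 0.186
  port scan: 0.40 × 0.14 = 0.056
  cryptomining: 0.27 × 0.67 = 0.1809
Marginal likelihood of the evidence = 0.5464.
P(insider misuse | evidence) = 0.1235 / 0.5464 ≈ 0.226.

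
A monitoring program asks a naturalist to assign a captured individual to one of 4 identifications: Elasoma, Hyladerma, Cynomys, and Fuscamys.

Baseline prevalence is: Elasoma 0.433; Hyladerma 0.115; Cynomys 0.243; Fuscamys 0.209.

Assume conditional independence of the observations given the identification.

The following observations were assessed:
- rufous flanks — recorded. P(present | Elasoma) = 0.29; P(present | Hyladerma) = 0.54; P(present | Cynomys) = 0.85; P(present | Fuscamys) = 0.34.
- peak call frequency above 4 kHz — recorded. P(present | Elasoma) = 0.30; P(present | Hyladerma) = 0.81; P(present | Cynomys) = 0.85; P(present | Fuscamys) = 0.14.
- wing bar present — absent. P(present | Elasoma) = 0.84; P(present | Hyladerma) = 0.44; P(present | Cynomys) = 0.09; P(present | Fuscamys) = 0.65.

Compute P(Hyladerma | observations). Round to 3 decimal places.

0.143

Multiply each prior by the joint likelihood of the evidence pattern (using 1 − P(present | H) for each absent observation):
  Elasoma: 0.433 × 0.29 × 0.30 × (1 − 0.84) = 0.0060274
  Hyladerma: 0.115 × 0.54 × 0.81 × (1 − 0.44) = 0.028169
  Cynomys: 0.243 × 0.85 × 0.85 × (1 − 0.09) = 0.15977
  Fuscamys: 0.209 × 0.34 × 0.14 × (1 − 0.65) = 0.0034819
Normalizing constant Z = 0.0060274 + 0.028169 + 0.15977 + 0.0034819 = 0.19744.
P(Hyladerma | evidence) = 0.028169 / 0.19744 ≈ 0.143.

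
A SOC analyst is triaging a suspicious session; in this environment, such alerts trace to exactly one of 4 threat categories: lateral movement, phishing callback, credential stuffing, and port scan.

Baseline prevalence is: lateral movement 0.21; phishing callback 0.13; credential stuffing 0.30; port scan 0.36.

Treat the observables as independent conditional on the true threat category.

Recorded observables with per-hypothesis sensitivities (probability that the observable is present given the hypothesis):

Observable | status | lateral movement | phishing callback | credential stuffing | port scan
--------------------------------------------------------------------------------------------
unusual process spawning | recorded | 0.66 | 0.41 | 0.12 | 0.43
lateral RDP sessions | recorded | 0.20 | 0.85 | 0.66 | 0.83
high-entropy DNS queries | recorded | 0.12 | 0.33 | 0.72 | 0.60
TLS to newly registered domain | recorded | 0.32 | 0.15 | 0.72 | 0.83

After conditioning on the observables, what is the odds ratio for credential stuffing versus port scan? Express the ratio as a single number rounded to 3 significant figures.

0.193

Posterior odds equal prior odds times the likelihood ratio; only the two competing hypotheses matter.
  credential stuffing: 0.30 × 0.12 × 0.66 × 0.72 × 0.72 = 0.012317
  port scan: 0.36 × 0.43 × 0.83 × 0.60 × 0.83 = 0.063985
Posterior odds = 0.012317 / 0.063985 ≈ 0.193.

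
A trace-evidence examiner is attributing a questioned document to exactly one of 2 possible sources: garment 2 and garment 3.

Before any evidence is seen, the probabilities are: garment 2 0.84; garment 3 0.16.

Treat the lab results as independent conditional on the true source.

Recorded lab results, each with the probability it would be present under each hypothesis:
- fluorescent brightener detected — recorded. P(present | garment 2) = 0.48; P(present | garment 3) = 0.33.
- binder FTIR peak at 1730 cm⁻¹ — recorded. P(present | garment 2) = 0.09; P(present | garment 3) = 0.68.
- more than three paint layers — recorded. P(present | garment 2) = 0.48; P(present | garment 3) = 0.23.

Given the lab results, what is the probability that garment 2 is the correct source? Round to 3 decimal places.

0.678

Multiply each prior by the joint likelihood of the lab result pattern:
  garment 2: 0.84 × 0.48 × 0.09 × 0.48 = 0.017418
  garment 3: 0.16 × 0.33 × 0.68 × 0.23 = 0.0082579
Normalizing constant Z = 0.017418 + 0.0082579 = 0.025676.
P(garment 2 | evidence) = 0.017418 / 0.025676 ≈ 0.678.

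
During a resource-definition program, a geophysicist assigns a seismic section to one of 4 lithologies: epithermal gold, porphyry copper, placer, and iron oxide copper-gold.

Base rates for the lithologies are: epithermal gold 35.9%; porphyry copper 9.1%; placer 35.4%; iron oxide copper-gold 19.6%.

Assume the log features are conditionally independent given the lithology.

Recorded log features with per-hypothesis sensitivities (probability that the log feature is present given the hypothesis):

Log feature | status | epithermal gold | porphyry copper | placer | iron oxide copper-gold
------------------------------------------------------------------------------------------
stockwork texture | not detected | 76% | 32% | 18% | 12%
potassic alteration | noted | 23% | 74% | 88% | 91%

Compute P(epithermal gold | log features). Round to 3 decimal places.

For each hypothesis, the unnormalized posterior weight is prior × product of the log feature likelihoods (using 1 − P(present | H) for each absent log feature):
  epithermal gold: 0.359 × (1 − 0.76) × 0.23 = 0.019817
  porphyry copper: 0.091 × (1 − 0.32) × 0.74 = 0.045791
  placer: 0.354 × (1 − 0.18) × 0.88 = 0.25545
  iron oxide copper-gold: 0.196 × (1 − 0.12) × 0.91 = 0.15696
Normalizing constant Z = 0.019817 + 0.045791 + 0.25545 + 0.15696 = 0.47801.
P(epithermal gold | evidence) = 0.019817 / 0.47801 ≈ 0.041.

0.041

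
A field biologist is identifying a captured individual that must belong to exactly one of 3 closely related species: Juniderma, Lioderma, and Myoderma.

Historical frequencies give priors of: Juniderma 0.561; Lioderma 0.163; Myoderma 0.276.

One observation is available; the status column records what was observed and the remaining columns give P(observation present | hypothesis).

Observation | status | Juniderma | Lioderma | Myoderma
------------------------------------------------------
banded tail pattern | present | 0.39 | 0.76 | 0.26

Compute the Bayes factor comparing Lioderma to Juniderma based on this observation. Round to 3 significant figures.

1.95

Likelihood of this observation under each hypothesis:
  Lioderma: 0.76
  Juniderma: 0.39
Bayes factor = 0.76 / 0.39 ≈ 1.95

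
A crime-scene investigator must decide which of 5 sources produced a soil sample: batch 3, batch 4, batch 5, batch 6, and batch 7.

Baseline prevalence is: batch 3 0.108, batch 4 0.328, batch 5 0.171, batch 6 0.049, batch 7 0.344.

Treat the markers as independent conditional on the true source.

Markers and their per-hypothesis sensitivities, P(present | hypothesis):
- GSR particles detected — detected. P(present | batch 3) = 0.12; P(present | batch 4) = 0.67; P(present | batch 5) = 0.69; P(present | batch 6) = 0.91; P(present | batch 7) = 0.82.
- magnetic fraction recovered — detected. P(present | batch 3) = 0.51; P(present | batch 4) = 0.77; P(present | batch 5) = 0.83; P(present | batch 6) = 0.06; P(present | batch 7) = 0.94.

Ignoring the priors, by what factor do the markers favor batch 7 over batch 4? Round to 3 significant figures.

Joint likelihood of the marker pattern under each hypothesis:
  batch 7: 0.82 × 0.94 = 0.7708
  batch 4: 0.67 × 0.77 = 0.5159
Bayes factor = 0.7708 / 0.5159 ≈ 1.49

1.49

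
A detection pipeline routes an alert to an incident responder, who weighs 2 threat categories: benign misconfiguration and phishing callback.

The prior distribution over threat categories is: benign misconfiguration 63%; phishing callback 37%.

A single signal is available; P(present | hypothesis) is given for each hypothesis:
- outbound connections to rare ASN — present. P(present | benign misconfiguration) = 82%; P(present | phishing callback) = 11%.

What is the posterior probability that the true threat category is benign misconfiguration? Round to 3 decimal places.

Multiply each prior by the likelihood of the signal:
  benign misconfiguration: 0.63 × 0.82 = 0.5166
  phishing callback: 0.37 × 0.11 = 0.0407
Normalizing constant Z = 0.5166 + 0.0407 = 0.5573.
P(benign misconfiguration | evidence) = 0.5166 / 0.5573 ≈ 0.927.

0.927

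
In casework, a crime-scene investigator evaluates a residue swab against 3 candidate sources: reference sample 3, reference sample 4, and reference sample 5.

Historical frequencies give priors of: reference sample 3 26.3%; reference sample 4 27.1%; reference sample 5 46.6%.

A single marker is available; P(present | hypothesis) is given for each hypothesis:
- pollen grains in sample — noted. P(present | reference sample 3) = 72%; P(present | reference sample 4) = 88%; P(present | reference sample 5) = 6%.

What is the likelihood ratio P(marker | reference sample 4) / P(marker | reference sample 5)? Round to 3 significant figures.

14.7

The Bayes factor is the ratio of the two likelihoods.
  reference sample 4: 0.88
  reference sample 5: 0.06
Bayes factor = 0.88 / 0.06 ≈ 14.7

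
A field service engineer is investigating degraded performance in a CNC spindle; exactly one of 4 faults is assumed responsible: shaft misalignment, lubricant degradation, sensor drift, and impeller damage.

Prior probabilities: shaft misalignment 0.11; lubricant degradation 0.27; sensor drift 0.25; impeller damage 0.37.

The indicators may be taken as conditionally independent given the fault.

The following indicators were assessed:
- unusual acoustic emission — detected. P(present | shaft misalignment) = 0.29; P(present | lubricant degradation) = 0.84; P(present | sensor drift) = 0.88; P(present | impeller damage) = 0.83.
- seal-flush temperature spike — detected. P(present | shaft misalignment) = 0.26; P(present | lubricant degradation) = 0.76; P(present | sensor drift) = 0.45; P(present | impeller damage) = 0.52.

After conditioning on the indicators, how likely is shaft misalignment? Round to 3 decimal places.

By Bayes' rule with conditional independence, the unnormalized weight for each hypothesis is prior × ∏ likelihoods:
  shaft misalignment: 0.11 × 0.29 × 0.26 = 0.008294
  lubricant degradation: 0.27 × 0.84 × 0.76 = 0.17237
  sensor drift: 0.25 × 0.88 × 0.45 = 0.099
  impeller damage: 0.37 × 0.83 × 0.52 = 0.15969
The unnormalized weights sum to 0.43935.
P(shaft misalignment | evidence) = 0.008294 / 0.43935 ≈ 0.019.

0.019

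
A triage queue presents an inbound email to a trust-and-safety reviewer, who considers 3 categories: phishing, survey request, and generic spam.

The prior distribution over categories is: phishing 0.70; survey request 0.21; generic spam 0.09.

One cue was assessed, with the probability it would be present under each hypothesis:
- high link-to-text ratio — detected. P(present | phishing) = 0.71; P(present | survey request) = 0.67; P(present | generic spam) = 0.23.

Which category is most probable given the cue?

phishing

By Bayes' rule, the unnormalized weight for each hypothesis is prior × likelihood:
  phishing: 0.70 × 0.71 = 0.497
  survey request: 0.21 × 0.67 = 0.1407
  generic spam: 0.09 × 0.23 = 0.0207
Marginal likelihood of the evidence = 0.6584.
P(phishing | evidence) ≈ 0.497 / 0.6584 ≈ 0.755
P(survey request | evidence) ≈ 0.1407 / 0.6584 ≈ 0.214
P(generic spam | evidence) ≈ 0.0207 / 0.6584 ≈ 0.031
The largest is 0.755, so phishing is most probable.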